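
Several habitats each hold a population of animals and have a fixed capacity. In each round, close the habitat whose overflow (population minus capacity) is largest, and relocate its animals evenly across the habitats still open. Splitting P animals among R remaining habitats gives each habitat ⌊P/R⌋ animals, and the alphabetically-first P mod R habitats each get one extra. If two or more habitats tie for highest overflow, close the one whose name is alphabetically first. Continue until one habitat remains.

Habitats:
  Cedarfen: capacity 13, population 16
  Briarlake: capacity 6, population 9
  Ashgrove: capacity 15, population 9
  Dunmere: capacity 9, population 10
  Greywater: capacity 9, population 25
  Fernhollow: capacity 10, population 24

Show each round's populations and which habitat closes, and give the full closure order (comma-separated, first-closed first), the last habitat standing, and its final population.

Closure order: Greywater, Fernhollow, Briarlake, Cedarfen, Dunmere
Last habitat: Ashgrove with 93 animals

Round 1: Ashgrove=9 Briarlake=9 Cedarfen=16 Dunmere=10 Fernhollow=24 Greywater=25 → close Greywater (overflow 16)
  25÷5 = 5 each, +1 to first 0
Round 2: Ashgrove=14 Briarlake=14 Cedarfen=21 Dunmere=15 Fernhollow=29 → close Fernhollow (overflow 19)
  29÷4 = 7 each, +1 to first 1
Round 3: Ashgrove=22 Briarlake=21 Cedarfen=28 Dunmere=22 → close Briarlake (overflow 15)
  21÷3 = 7 each, +1 to first 0
Round 4: Ashgrove=29 Cedarfen=35 Dunmere=29 → close Cedarfen (overflow 22)
  35÷2 = 17 each, +1 to first 1
Round 5: Ashgrove=47 Dunmere=46 → close Dunmere (overflow 37)
  46÷1 = 46 each, +1 to first 0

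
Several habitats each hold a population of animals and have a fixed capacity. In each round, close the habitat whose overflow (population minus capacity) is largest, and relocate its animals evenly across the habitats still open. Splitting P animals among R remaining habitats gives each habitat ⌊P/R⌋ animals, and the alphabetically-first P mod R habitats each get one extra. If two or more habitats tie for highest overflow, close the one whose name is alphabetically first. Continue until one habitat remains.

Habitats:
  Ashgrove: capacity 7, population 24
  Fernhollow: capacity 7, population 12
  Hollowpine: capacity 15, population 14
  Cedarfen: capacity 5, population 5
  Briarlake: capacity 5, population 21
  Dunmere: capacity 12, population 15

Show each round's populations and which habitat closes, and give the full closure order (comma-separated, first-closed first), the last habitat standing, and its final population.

Round 1: Ashgrove=24 Briarlake=21 Cedarfen=5 Dunmere=15 Fernhollow=12 Hollowpine=14 → close Ashgrove (overflow 17)
  24÷5 = 4 each, +1 to first 4
Round 2: Briarlake=26 Cedarfen=10 Dunmere=20 Fernhollow=17 Hollowpine=18 → close Briarlake (overflow 21)
  26÷4 = 6 each, +1 to first 2
Round 3: Cedarfen=17 Dunmere=27 Fernhollow=23 Hollowpine=24 → close Fernhollow (overflow 16)
  23÷3 = 7 each, +1 to first 2
Round 4: Cedarfen=25 Dunmere=35 Hollowpine=31 → close Dunmere (overflow 23)
  35÷2 = 17 each, +1 to first 1
Round 5: Cedarfen=43 Hollowpine=48 → close Cedarfen (overflow 38)
  43÷1 = 43 each, +1 to first 0

Closure order: Ashgrove, Briarlake, Fernhollow, Dunmere, Cedarfen
Last habitat: Hollowpine with 91 animals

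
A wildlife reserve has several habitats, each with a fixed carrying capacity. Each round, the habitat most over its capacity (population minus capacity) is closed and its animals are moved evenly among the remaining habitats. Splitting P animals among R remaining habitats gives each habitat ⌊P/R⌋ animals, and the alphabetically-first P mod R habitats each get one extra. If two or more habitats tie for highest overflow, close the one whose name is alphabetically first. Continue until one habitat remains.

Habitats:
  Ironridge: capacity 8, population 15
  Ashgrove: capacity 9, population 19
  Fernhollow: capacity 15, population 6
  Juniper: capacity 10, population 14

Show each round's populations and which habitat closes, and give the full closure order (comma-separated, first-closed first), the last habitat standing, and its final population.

Round 1: Ashgrove=19 Fernhollow=6 Ironridge=15 Juniper=14 → close Ashgrove (overflow 10)
  19÷3 = 6 each, +1 to first 1
Round 2: Fernhollow=13 Ironridge=21 Juniper=20 → close Ironridge (overflow 13)
  21÷2 = 10 each, +1 to first 1
Round 3: Fernhollow=24 Juniper=30 → close Juniper (overflow 20)
  30÷1 = 30 each, +1 to first 0

Closure order: Ashgrove, Ironridge, Juniper
Last habitat: Fernhollow with 54 animals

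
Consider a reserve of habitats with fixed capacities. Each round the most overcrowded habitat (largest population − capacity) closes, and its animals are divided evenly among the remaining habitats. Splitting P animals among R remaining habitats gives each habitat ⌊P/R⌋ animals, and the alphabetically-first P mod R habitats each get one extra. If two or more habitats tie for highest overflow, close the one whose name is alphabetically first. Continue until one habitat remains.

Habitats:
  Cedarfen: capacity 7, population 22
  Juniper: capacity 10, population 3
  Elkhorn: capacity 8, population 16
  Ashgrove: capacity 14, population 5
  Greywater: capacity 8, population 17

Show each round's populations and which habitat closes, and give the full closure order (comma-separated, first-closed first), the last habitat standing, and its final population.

Round 1: Ashgrove=5 Cedarfen=22 Elkhorn=16 Greywater=17 Juniper=3 → close Cedarfen (overflow 15)
  22÷4 = 5 each, +1 to first 2
Round 2: Ashgrove=11 Elkhorn=22 Greywater=22 Juniper=8 → close Elkhorn (overflow 14)
  22÷3 = 7 each, +1 to first 1
Round 3: Ashgrove=19 Greywater=29 Juniper=15 → close Greywater (overflow 21)
  29÷2 = 14 each, +1 to first 1
Round 4: Ashgrove=34 Juniper=29 → close Ashgrove (overflow 20)
  34÷1 = 34 each, +1 to first 0

Closure order: Cedarfen, Elkhorn, Greywater, Ashgrove
Last habitat: Juniper with 63 animals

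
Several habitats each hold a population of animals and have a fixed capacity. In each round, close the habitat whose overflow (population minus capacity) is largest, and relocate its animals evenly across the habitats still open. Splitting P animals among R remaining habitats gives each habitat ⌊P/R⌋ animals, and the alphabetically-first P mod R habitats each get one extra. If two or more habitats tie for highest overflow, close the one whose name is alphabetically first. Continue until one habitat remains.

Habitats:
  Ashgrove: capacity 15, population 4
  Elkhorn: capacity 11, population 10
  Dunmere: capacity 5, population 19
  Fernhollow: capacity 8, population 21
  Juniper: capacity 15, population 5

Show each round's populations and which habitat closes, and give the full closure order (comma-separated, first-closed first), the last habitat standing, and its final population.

Round 1: Ashgrove=4 Dunmere=19 Elkhorn=10 Fernhollow=21 Juniper=5 → close Dunmere (overflow 14)
  19÷4 = 4 each, +1 to first 3
Round 2: Ashgrove=9 Elkhorn=15 Fernhollow=26 Juniper=9 → close Fernhollow (overflow 18)
  26÷3 = 8 each, +1 to first 2
Round 3: Ashgrove=18 Elkhorn=24 Juniper=17 → close Elkhorn (overflow 13)
  24÷2 = 12 each, +1 to first 0
Round 4: Ashgrove=30 Juniper=29 → close Ashgrove (overflow 15)
  30÷1 = 30 each, +1 to first 0

Closure order: Dunmere, Fernhollow, Elkhorn, Ashgrove
Last habitat: Juniper with 59 animals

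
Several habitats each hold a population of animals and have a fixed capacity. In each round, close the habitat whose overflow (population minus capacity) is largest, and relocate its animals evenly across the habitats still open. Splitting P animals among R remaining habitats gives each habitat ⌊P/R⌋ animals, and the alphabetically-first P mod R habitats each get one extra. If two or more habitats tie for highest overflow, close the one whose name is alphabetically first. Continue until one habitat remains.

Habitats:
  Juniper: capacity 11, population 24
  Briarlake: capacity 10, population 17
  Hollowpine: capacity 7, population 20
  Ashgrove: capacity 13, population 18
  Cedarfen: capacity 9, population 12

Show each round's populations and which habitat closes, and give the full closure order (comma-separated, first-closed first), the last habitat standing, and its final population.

Round 1: Ashgrove=18 Briarlake=17 Cedarfen=12 Hollowpine=20 Juniper=24 → close Hollowpine (overflow 13)
  20÷4 = 5 each, +1 to first 0
Round 2: Ashgrove=23 Briarlake=22 Cedarfen=17 Juniper=29 → close Juniper (overflow 18)
  29÷3 = 9 each, +1 to first 2
Round 3: Ashgrove=33 Briarlake=32 Cedarfen=26 → close Briarlake (overflow 22)
  32÷2 = 16 each, +1 to first 0
Round 4: Ashgrove=49 Cedarfen=42 → close Ashgrove (overflow 36)
  49÷1 = 49 each, +1 to first 0

Closure order: Hollowpine, Juniper, Briarlake, Ashgrove
Last habitat: Cedarfen with 91 animals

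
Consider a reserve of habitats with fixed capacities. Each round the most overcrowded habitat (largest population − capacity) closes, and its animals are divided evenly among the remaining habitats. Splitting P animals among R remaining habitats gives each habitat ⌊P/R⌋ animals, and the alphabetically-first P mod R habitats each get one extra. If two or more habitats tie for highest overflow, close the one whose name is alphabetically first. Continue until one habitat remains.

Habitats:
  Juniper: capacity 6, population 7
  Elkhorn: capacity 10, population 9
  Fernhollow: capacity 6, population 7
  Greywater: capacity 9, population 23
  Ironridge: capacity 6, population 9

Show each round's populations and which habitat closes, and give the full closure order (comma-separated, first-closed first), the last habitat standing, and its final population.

Closure order: Greywater, Ironridge, Fernhollow, Juniper
Last habitat: Elkhorn with 55 animals

Round 1: Elkhorn=9 Fernhollow=7 Greywater=23 Ironridge=9 Juniper=7 → close Greywater (overflow 14)
  23÷4 = 5 each, +1 to first 3
Round 2: Elkhorn=15 Fernhollow=13 Ironridge=15 Juniper=12 → close Ironridge (overflow 9)
  15÷3 = 5 each, +1 to first 0
Round 3: Elkhorn=20 Fernhollow=18 Juniper=17 → close Fernhollow (overflow 12)
  18÷2 = 9 each, +1 to first 0
Round 4: Elkhorn=29 Juniper=26 → close Juniper (overflow 20)
  26÷1 = 26 each, +1 to first 0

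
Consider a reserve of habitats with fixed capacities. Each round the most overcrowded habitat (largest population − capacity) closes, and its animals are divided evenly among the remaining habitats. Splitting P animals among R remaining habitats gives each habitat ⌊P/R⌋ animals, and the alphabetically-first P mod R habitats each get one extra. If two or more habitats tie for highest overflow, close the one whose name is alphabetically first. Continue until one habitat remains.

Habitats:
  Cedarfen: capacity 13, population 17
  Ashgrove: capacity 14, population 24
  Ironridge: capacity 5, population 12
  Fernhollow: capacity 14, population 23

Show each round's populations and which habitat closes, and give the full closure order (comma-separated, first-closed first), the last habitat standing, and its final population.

Round 1: Ashgrove=24 Cedarfen=17 Fernhollow=23 Ironridge=12 → close Ashgrove (overflow 10)
  24÷3 = 8 each, +1 to first 0
Round 2: Cedarfen=25 Fernhollow=31 Ironridge=20 → close Fernhollow (overflow 17)
  31÷2 = 15 each, +1 to first 1
Round 3: Cedarfen=41 Ironridge=35 → close Ironridge (overflow 30)
  35÷1 = 35 each, +1 to first 0

Closure order: Ashgrove, Fernhollow, Ironridge
Last habitat: Cedarfen with 76 animals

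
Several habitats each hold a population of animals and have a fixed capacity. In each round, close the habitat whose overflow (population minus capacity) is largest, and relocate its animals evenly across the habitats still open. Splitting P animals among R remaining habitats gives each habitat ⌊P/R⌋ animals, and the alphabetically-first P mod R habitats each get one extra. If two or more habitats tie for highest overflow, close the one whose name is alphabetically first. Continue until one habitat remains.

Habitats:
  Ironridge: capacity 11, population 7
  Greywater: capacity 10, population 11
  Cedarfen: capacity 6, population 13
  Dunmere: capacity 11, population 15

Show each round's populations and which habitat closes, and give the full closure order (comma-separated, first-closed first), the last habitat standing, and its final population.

Closure order: Cedarfen, Dunmere, Greywater
Last habitat: Ironridge with 46 animals

Round 1: Cedarfen=13 Dunmere=15 Greywater=11 Ironridge=7 → close Cedarfen (overflow 7)
  13÷3 = 4 each, +1 to first 1
Round 2: Dunmere=20 Greywater=15 Ironridge=11 → close Dunmere (overflow 9)
  20÷2 = 10 each, +1 to first 0
Round 3: Greywater=25 Ironridge=21 → close Greywater (overflow 15)
  25÷1 = 25 each, +1 to first 0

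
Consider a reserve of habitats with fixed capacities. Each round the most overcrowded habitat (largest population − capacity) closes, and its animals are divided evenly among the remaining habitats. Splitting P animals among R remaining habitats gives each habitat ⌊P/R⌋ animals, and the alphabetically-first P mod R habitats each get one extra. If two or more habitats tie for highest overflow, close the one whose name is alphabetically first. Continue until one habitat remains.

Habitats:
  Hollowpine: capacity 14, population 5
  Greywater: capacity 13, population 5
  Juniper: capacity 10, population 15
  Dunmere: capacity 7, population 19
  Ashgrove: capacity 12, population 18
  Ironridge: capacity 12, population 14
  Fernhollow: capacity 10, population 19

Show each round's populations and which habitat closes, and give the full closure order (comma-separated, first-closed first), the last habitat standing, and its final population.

Closure order: Dunmere, Fernhollow, Ashgrove, Juniper, Ironridge, Greywater
Last habitat: Hollowpine with 95 animals

Round 1: Ashgrove=18 Dunmere=19 Fernhollow=19 Greywater=5 Hollowpine=5 Ironridge=14 Juniper=15 → close Dunmere (overflow 12)
  19÷6 = 3 each, +1 to first 1
Round 2: Ashgrove=22 Fernhollow=22 Greywater=8 Hollowpine=8 Ironridge=17 Juniper=18 → close Fernhollow (overflow 12)
  22÷5 = 4 each, +1 to first 2
Round 3: Ashgrove=27 Greywater=13 Hollowpine=12 Ironridge=21 Juniper=22 → close Ashgrove (overflow 15)
  27÷4 = 6 each, +1 to first 3
Round 4: Greywater=20 Hollowpine=19 Ironridge=28 Juniper=28 → close Juniper (overflow 18)
  28÷3 = 9 each, +1 to first 1
Round 5: Greywater=30 Hollowpine=28 Ironridge=37 → close Ironridge (overflow 25)
  37÷2 = 18 each, +1 to first 1
Round 6: Greywater=49 Hollowpine=46 → close Greywater (overflow 36)
  49÷1 = 49 each, +1 to first 0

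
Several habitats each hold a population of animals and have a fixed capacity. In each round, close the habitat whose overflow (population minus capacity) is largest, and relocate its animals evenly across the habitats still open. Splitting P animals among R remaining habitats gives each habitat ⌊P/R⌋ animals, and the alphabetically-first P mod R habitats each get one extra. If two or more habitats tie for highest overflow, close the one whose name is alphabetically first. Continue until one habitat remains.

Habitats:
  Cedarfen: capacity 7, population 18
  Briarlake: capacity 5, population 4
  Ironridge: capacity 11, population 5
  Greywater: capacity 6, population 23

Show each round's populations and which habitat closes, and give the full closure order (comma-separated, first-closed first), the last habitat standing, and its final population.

Round 1: Briarlake=4 Cedarfen=18 Greywater=23 Ironridge=5 → close Greywater (overflow 17)
  23÷3 = 7 each, +1 to first 2
Round 2: Briarlake=12 Cedarfen=26 Ironridge=12 → close Cedarfen (overflow 19)
  26÷2 = 13 each, +1 to first 0
Round 3: Briarlake=25 Ironridge=25 → close Briarlake (overflow 20)
  25÷1 = 25 each, +1 to first 0

Closure order: Greywater, Cedarfen, Briarlake
Last habitat: Ironridge with 50 animals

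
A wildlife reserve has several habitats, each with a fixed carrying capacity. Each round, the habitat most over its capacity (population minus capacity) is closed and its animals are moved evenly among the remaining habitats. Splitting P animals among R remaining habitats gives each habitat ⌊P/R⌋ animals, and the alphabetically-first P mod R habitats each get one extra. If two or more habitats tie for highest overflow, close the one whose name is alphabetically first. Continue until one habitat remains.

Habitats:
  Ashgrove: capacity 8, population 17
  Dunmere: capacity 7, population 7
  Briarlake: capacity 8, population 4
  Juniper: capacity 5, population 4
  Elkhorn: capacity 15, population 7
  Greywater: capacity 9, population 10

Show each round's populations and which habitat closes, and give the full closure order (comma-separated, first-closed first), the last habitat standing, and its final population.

Closure order: Ashgrove, Dunmere, Greywater, Briarlake, Juniper
Last habitat: Elkhorn with 49 animals

Round 1: Ashgrove=17 Briarlake=4 Dunmere=7 Elkhorn=7 Greywater=10 Juniper=4 → close Ashgrove (overflow 9)
  17÷5 = 3 each, +1 to first 2
Round 2: Briarlake=8 Dunmere=11 Elkhorn=10 Greywater=13 Juniper=7 → close Dunmere (overflow 4)
  11÷4 = 2 each, +1 to first 3
Round 3: Briarlake=11 Elkhorn=13 Greywater=16 Juniper=9 → close Greywater (overflow 7)
  16÷3 = 5 each, +1 to first 1
Round 4: Briarlake=17 Elkhorn=18 Juniper=14 → close Briarlake (overflow 9)
  17÷2 = 8 each, +1 to first 1
Round 5: Elkhorn=27 Juniper=22 → close Juniper (overflow 17)
  22÷1 = 22 each, +1 to first 0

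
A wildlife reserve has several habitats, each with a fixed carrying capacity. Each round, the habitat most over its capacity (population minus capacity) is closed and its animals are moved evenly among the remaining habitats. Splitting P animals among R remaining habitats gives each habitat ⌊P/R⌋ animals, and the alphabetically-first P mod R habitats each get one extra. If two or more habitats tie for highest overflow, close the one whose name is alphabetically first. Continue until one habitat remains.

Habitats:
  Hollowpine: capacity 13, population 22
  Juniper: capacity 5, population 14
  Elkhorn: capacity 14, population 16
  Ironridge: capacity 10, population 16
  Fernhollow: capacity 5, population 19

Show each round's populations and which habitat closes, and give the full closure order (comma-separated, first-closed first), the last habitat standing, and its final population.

Closure order: Fernhollow, Hollowpine, Juniper, Ironridge
Last habitat: Elkhorn with 87 animals

Round 1: Elkhorn=16 Fernhollow=19 Hollowpine=22 Ironridge=16 Juniper=14 → close Fernhollow (overflow 14)
  19÷4 = 4 each, +1 to first 3
Round 2: Elkhorn=21 Hollowpine=27 Ironridge=21 Juniper=18 → close Hollowpine (overflow 14)
  27÷3 = 9 each, +1 to first 0
Round 3: Elkhorn=30 Ironridge=30 Juniper=27 → close Juniper (overflow 22)
  27÷2 = 13 each, +1 to first 1
Round 4: Elkhorn=44 Ironridge=43 → close Ironridge (overflow 33)
  43÷1 = 43 each, +1 to first 0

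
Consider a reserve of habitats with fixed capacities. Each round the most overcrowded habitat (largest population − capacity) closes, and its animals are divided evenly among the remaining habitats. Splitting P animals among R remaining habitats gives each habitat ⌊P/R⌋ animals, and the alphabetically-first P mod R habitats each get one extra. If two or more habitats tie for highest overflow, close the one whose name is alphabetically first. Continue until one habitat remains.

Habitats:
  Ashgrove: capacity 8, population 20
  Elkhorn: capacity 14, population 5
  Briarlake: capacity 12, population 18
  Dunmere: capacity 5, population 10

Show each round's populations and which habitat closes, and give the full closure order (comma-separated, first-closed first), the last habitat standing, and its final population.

Round 1: Ashgrove=20 Briarlake=18 Dunmere=10 Elkhorn=5 → close Ashgrove (overflow 12)
  20÷3 = 6 each, +1 to first 2
Round 2: Briarlake=25 Dunmere=17 Elkhorn=11 → close Briarlake (overflow 13)
  25÷2 = 12 each, +1 to first 1
Round 3: Dunmere=30 Elkhorn=23 → close Dunmere (overflow 25)
  30÷1 = 30 each, +1 to first 0

Closure order: Ashgrove, Briarlake, Dunmere
Last habitat: Elkhorn with 53 animals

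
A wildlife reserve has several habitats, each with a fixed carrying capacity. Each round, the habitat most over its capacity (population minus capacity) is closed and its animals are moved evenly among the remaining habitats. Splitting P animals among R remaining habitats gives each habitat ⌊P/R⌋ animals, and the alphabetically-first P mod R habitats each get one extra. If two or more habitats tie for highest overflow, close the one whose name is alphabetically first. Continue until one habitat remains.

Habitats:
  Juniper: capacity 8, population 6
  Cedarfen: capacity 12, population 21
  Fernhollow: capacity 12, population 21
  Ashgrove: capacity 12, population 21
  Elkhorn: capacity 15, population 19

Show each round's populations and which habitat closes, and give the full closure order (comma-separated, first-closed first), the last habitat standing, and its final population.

Closure order: Ashgrove, Cedarfen, Fernhollow, Elkhorn
Last habitat: Juniper with 88 animals

Round 1: Ashgrove=21 Cedarfen=21 Elkhorn=19 Fernhollow=21 Juniper=6 → close Ashgrove (overflow 9)
  21÷4 = 5 each, +1 to first 1
Round 2: Cedarfen=27 Elkhorn=24 Fernhollow=26 Juniper=11 → close Cedarfen (overflow 15)
  27÷3 = 9 each, +1 to first 0
Round 3: Elkhorn=33 Fernhollow=35 Juniper=20 → close Fernhollow (overflow 23)
  35÷2 = 17 each, +1 to first 1
Round 4: Elkhorn=51 Juniper=37 → close Elkhorn (overflow 36)
  51÷1 = 51 each, +1 to first 0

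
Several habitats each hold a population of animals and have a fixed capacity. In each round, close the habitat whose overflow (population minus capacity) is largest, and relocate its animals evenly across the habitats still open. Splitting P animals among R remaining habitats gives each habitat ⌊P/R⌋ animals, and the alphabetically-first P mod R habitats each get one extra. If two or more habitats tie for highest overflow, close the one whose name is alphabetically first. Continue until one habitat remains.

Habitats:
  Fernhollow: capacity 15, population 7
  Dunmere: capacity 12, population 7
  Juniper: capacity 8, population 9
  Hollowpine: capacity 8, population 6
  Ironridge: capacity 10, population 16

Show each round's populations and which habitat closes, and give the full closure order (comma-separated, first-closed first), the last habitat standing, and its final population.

Round 1: Dunmere=7 Fernhollow=7 Hollowpine=6 Ironridge=16 Juniper=9 → close Ironridge (overflow 6)
  16÷4 = 4 each, +1 to first 0
Round 2: Dunmere=11 Fernhollow=11 Hollowpine=10 Juniper=13 → close Juniper (overflow 5)
  13÷3 = 4 each, +1 to first 1
Round 3: Dunmere=16 Fernhollow=15 Hollowpine=14 → close Hollowpine (overflow 6)
  14÷2 = 7 each, +1 to first 0
Round 4: Dunmere=23 Fernhollow=22 → close Dunmere (overflow 11)
  23÷1 = 23 each, +1 to first 0

Closure order: Ironridge, Juniper, Hollowpine, Dunmere
Last habitat: Fernhollow with 45 animals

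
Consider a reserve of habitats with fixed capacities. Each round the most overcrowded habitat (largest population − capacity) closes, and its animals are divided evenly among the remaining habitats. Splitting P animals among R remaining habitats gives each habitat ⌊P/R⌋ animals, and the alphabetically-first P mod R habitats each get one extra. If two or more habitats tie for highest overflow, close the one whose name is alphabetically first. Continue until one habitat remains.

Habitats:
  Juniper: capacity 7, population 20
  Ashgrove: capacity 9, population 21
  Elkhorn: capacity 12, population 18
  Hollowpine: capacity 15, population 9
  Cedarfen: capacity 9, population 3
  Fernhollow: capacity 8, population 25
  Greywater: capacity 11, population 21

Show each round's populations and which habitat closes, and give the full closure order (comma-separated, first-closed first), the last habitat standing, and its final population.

Closure order: Fernhollow, Ashgrove, Juniper, Greywater, Elkhorn, Cedarfen
Last habitat: Hollowpine with 117 animals

Round 1: Ashgrove=21 Cedarfen=3 Elkhorn=18 Fernhollow=25 Greywater=21 Hollowpine=9 Juniper=20 → close Fernhollow (overflow 17)
  25÷6 = 4 each, +1 to first 1
Round 2: Ashgrove=26 Cedarfen=7 Elkhorn=22 Greywater=25 Hollowpine=13 Juniper=24 → close Ashgrove (overflow 17)
  26÷5 = 5 each, +1 to first 1
Round 3: Cedarfen=13 Elkhorn=27 Greywater=30 Hollowpine=18 Juniper=29 → close Juniper (overflow 22)
  29÷4 = 7 each, +1 to first 1
Round 4: Cedarfen=21 Elkhorn=34 Greywater=37 Hollowpine=25 → close Greywater (overflow 26)
  37÷3 = 12 each, +1 to first 1
Round 5: Cedarfen=34 Elkhorn=46 Hollowpine=37 → close Elkhorn (overflow 34)
  46÷2 = 23 each, +1 to first 0
Round 6: Cedarfen=57 Hollowpine=60 → close Cedarfen (overflow 48)
  57÷1 = 57 each, +1 to first 0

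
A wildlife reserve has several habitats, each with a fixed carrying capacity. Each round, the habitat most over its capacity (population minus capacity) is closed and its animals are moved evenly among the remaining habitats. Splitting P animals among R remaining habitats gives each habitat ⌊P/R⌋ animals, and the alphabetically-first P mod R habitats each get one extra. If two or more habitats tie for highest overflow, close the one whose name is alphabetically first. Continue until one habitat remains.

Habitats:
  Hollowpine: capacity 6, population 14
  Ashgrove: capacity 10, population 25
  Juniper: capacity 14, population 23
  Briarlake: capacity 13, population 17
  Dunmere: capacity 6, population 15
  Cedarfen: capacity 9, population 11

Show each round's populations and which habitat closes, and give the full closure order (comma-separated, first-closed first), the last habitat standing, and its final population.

Round 1: Ashgrove=25 Briarlake=17 Cedarfen=11 Dunmere=15 Hollowpine=14 Juniper=23 → close Ashgrove (overflow 15)
  25÷5 = 5 each, +1 to first 0
Round 2: Briarlake=22 Cedarfen=16 Dunmere=20 Hollowpine=19 Juniper=28 → close Dunmere (overflow 14)
  20÷4 = 5 each, +1 to first 0
Round 3: Briarlake=27 Cedarfen=21 Hollowpine=24 Juniper=33 → close Juniper (overflow 19)
  33÷3 = 11 each, +1 to first 0
Round 4: Briarlake=38 Cedarfen=32 Hollowpine=35 → close Hollowpine (overflow 29)
  35÷2 = 17 each, +1 to first 1
Round 5: Briarlake=56 Cedarfen=49 → close Briarlake (overflow 43)
  56÷1 = 56 each, +1 to first 0

Closure order: Ashgrove, Dunmere, Juniper, Hollowpine, Briarlake
Last habitat: Cedarfen with 105 animals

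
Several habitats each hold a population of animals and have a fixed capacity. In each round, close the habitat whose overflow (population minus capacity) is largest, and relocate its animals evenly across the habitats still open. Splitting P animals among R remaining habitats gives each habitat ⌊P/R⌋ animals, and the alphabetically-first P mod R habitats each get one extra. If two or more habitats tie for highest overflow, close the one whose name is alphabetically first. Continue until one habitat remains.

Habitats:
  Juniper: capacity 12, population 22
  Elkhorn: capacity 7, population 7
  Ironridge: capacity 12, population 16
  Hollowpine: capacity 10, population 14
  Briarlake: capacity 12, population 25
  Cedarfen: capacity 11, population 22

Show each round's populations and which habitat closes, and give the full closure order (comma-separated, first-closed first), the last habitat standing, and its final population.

Closure order: Briarlake, Cedarfen, Juniper, Hollowpine, Ironridge
Last habitat: Elkhorn with 106 animals

Round 1: Briarlake=25 Cedarfen=22 Elkhorn=7 Hollowpine=14 Ironridge=16 Juniper=22 → close Briarlake (overflow 13)
  25÷5 = 5 each, +1 to first 0
Round 2: Cedarfen=27 Elkhorn=12 Hollowpine=19 Ironridge=21 Juniper=27 → close Cedarfen (overflow 16)
  27÷4 = 6 each, +1 to first 3
Round 3: Elkhorn=19 Hollowpine=26 Ironridge=28 Juniper=33 → close Juniper (overflow 21)
  33÷3 = 11 each, +1 to first 0
Round 4: Elkhorn=30 Hollowpine=37 Ironridge=39 → close Hollowpine (overflow 27)
  37÷2 = 18 each, +1 to first 1
Round 5: Elkhorn=49 Ironridge=57 → close Ironridge (overflow 45)
  57÷1 = 57 each, +1 to first 0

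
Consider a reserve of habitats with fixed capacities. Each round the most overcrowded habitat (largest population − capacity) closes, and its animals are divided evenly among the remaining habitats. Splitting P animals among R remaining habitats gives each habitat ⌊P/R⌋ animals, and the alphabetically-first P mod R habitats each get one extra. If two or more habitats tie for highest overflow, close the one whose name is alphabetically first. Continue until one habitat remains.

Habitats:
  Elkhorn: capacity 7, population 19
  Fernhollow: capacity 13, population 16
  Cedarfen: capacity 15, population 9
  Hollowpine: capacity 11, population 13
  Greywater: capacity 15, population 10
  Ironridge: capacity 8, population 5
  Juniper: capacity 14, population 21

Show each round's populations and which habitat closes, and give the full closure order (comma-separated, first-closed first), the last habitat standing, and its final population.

Round 1: Cedarfen=9 Elkhorn=19 Fernhollow=16 Greywater=10 Hollowpine=13 Ironridge=5 Juniper=21 → close Elkhorn (overflow 12)
  19÷6 = 3 each, +1 to first 1
Round 2: Cedarfen=13 Fernhollow=19 Greywater=13 Hollowpine=16 Ironridge=8 Juniper=24 → close Juniper (overflow 10)
  24÷5 = 4 each, +1 to first 4
Round 3: Cedarfen=18 Fernhollow=24 Greywater=18 Hollowpine=21 Ironridge=12 → close Fernhollow (overflow 11)
  24÷4 = 6 each, +1 to first 0
Round 4: Cedarfen=24 Greywater=24 Hollowpine=27 Ironridge=18 → close Hollowpine (overflow 16)
  27÷3 = 9 each, +1 to first 0
Round 5: Cedarfen=33 Greywater=33 Ironridge=27 → close Ironridge (overflow 19)
  27÷2 = 13 each, +1 to first 1
Round 6: Cedarfen=47 Greywater=46 → close Cedarfen (overflow 32)
  47÷1 = 47 each, +1 to first 0

Closure order: Elkhorn, Juniper, Fernhollow, Hollowpine, Ironridge, Cedarfen
Last habitat: Greywater with 93 animals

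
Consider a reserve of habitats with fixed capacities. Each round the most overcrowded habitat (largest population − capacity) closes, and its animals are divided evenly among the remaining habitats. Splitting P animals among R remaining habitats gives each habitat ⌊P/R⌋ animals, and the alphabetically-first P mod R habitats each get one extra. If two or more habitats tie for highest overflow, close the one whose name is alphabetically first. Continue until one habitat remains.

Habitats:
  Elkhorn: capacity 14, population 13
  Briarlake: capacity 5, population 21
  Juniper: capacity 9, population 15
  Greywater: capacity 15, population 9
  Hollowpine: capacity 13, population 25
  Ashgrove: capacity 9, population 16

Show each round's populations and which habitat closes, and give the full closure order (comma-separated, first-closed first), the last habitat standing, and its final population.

Round 1: Ashgrove=16 Briarlake=21 Elkhorn=13 Greywater=9 Hollowpine=25 Juniper=15 → close Briarlake (overflow 16)
  21÷5 = 4 each, +1 to first 1
Round 2: Ashgrove=21 Elkhorn=17 Greywater=13 Hollowpine=29 Juniper=19 → close Hollowpine (overflow 16)
  29÷4 = 7 each, +1 to first 1
Round 3: Ashgrove=29 Elkhorn=24 Greywater=20 Juniper=26 → close Ashgrove (overflow 20)
  29÷3 = 9 each, +1 to first 2
Round 4: Elkhorn=34 Greywater=30 Juniper=35 → close Juniper (overflow 26)
  35÷2 = 17 each, +1 to first 1
Round 5: Elkhorn=52 Greywater=47 → close Elkhorn (overflow 38)
  52÷1 = 52 each, +1 to first 0

Closure order: Briarlake, Hollowpine, Ashgrove, Juniper, Elkhorn
Last habitat: Greywater with 99 animals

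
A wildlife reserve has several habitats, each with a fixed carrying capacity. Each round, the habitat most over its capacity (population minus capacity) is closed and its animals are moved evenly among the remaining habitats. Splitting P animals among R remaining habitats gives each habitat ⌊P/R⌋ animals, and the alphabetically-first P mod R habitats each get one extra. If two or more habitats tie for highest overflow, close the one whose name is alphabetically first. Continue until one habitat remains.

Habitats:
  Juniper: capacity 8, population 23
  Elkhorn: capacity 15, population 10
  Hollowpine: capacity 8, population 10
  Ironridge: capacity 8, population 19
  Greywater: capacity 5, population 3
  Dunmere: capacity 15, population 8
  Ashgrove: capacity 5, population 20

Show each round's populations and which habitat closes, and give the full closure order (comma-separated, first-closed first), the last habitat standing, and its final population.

Round 1: Ashgrove=20 Dunmere=8 Elkhorn=10 Greywater=3 Hollowpine=10 Ironridge=19 Juniper=23 → close Ashgrove (overflow 15)
  20÷6 = 3 each, +1 to first 2
Round 2: Dunmere=12 Elkhorn=14 Greywater=6 Hollowpine=13 Ironridge=22 Juniper=26 → close Juniper (overflow 18)
  26÷5 = 5 each, +1 to first 1
Round 3: Dunmere=18 Elkhorn=19 Greywater=11 Hollowpine=18 Ironridge=27 → close Ironridge (overflow 19)
  27÷4 = 6 each, +1 to first 3
Round 4: Dunmere=25 Elkhorn=26 Greywater=18 Hollowpine=24 → close Hollowpine (overflow 16)
  24÷3 = 8 each, +1 to first 0
Round 5: Dunmere=33 Elkhorn=34 Greywater=26 → close Greywater (overflow 21)
  26÷2 = 13 each, +1 to first 0
Round 6: Dunmere=46 Elkhorn=47 → close Elkhorn (overflow 32)
  47÷1 = 47 each, +1 to first 0

Closure order: Ashgrove, Juniper, Ironridge, Hollowpine, Greywater, Elkhorn
Last habitat: Dunmere with 93 animals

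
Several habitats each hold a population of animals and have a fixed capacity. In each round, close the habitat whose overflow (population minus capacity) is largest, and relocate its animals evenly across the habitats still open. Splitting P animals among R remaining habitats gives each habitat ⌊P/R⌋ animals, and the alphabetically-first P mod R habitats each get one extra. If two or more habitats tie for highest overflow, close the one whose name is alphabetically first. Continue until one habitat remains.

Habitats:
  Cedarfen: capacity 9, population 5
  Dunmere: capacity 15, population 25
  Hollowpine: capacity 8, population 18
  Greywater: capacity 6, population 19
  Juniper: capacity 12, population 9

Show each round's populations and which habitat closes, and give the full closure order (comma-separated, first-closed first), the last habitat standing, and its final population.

Closure order: Greywater, Dunmere, Hollowpine, Cedarfen
Last habitat: Juniper with 76 animals

Round 1: Cedarfen=5 Dunmere=25 Greywater=19 Hollowpine=18 Juniper=9 → close Greywater (overflow 13)
  19÷4 = 4 each, +1 to first 3
Round 2: Cedarfen=10 Dunmere=30 Hollowpine=23 Juniper=13 → close Dunmere (overflow 15)
  30÷3 = 10 each, +1 to first 0
Round 3: Cedarfen=20 Hollowpine=33 Juniper=23 → close Hollowpine (overflow 25)
  33÷2 = 16 each, +1 to first 1
Round 4: Cedarfen=37 Juniper=39 → close Cedarfen (overflow 28)
  37÷1 = 37 each, +1 to first 0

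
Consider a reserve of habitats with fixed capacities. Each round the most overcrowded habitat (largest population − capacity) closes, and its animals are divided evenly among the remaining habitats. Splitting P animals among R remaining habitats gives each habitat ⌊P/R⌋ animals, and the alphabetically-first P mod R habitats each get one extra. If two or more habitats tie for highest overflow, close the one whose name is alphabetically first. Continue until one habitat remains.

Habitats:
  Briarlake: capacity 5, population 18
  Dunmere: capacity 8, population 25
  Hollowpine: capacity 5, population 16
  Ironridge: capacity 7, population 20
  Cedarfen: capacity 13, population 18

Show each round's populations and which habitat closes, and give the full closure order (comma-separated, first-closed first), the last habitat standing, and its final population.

Closure order: Dunmere, Briarlake, Ironridge, Hollowpine
Last habitat: Cedarfen with 97 animals

Round 1: Briarlake=18 Cedarfen=18 Dunmere=25 Hollowpine=16 Ironridge=20 → close Dunmere (overflow 17)
  25÷4 = 6 each, +1 to first 1
Round 2: Briarlake=25 Cedarfen=24 Hollowpine=22 Ironridge=26 → close Briarlake (overflow 20)
  25÷3 = 8 each, +1 to first 1
Round 3: Cedarfen=33 Hollowpine=30 Ironridge=34 → close Ironridge (overflow 27)
  34÷2 = 17 each, +1 to first 0
Round 4: Cedarfen=50 Hollowpine=47 → close Hollowpine (overflow 42)
  47÷1 = 47 each, +1 to first 0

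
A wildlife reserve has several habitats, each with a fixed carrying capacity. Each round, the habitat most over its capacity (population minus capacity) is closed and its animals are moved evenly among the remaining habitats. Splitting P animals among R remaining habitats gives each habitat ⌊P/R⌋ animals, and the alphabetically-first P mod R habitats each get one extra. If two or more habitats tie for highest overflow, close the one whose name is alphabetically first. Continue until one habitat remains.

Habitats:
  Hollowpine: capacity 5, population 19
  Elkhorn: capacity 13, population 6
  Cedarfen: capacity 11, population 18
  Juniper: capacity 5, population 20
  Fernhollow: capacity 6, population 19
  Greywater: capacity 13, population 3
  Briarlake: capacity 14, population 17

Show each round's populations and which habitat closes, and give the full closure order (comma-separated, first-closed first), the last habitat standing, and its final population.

Closure order: Juniper, Hollowpine, Fernhollow, Cedarfen, Briarlake, Elkhorn
Last habitat: Greywater with 102 animals

Round 1: Briarlake=17 Cedarfen=18 Elkhorn=6 Fernhollow=19 Greywater=3 Hollowpine=19 Juniper=20 → close Juniper (overflow 15)
  20÷6 = 3 each, +1 to first 2
Round 2: Briarlake=21 Cedarfen=22 Elkhorn=9 Fernhollow=22 Greywater=6 Hollowpine=22 → close Hollowpine (overflow 17)
  22÷5 = 4 each, +1 to first 2
Round 3: Briarlake=26 Cedarfen=27 Elkhorn=13 Fernhollow=26 Greywater=10 → close Fernhollow (overflow 20)
  26÷4 = 6 each, +1 to first 2
Round 4: Briarlake=33 Cedarfen=34 Elkhorn=19 Greywater=16 → close Cedarfen (overflow 23)
  34÷3 = 11 each, +1 to first 1
Round 5: Briarlake=45 Elkhorn=30 Greywater=27 → close Briarlake (overflow 31)
  45÷2 = 22 each, +1 to first 1
Round 6: Elkhorn=53 Greywater=49 → close Elkhorn (overflow 40)
  53÷1 = 53 each, +1 to first 0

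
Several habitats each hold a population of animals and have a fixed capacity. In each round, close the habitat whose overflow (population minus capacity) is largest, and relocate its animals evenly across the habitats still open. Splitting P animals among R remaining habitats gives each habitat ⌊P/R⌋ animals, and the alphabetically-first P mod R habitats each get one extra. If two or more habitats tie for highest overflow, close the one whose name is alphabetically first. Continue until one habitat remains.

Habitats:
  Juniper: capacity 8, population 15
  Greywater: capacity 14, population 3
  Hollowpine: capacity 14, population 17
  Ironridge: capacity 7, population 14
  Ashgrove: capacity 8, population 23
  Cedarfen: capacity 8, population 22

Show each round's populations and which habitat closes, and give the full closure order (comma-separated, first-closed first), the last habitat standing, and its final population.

Round 1: Ashgrove=23 Cedarfen=22 Greywater=3 Hollowpine=17 Ironridge=14 Juniper=15 → close Ashgrove (overflow 15)
  23÷5 = 4 each, +1 to first 3
Round 2: Cedarfen=27 Greywater=8 Hollowpine=22 Ironridge=18 Juniper=19 → close Cedarfen (overflow 19)
  27÷4 = 6 each, +1 to first 3
Round 3: Greywater=15 Hollowpine=29 Ironridge=25 Juniper=25 → close Ironridge (overflow 18)
  25÷3 = 8 each, +1 to first 1
Round 4: Greywater=24 Hollowpine=37 Juniper=33 → close Juniper (overflow 25)
  33÷2 = 16 each, +1 to first 1
Round 5: Greywater=41 Hollowpine=53 → close Hollowpine (overflow 39)
  53÷1 = 53 each, +1 to first 0

Closure order: Ashgrove, Cedarfen, Ironridge, Juniper, Hollowpine
Last habitat: Greywater with 94 animals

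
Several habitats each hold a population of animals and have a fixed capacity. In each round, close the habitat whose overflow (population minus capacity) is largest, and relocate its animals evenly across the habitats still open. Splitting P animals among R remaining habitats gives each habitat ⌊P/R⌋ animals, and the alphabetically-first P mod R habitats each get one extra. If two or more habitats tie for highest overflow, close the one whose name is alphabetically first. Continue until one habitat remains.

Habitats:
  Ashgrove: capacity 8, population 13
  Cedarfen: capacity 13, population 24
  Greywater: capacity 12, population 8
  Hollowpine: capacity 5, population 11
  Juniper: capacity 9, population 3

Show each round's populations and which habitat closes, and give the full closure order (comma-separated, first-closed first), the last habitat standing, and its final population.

Closure order: Cedarfen, Hollowpine, Ashgrove, Greywater
Last habitat: Juniper with 59 animals

Round 1: Ashgrove=13 Cedarfen=24 Greywater=8 Hollowpine=11 Juniper=3 → close Cedarfen (overflow 11)
  24÷4 = 6 each, +1 to first 0
Round 2: Ashgrove=19 Greywater=14 Hollowpine=17 Juniper=9 → close Hollowpine (overflow 12)
  17÷3 = 5 each, +1 to first 2
Round 3: Ashgrove=25 Greywater=20 Juniper=14 → close Ashgrove (overflow 17)
  25÷2 = 12 each, +1 to first 1
Round 4: Greywater=33 Juniper=26 → close Greywater (overflow 21)
  33÷1 = 33 each, +1 to first 0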